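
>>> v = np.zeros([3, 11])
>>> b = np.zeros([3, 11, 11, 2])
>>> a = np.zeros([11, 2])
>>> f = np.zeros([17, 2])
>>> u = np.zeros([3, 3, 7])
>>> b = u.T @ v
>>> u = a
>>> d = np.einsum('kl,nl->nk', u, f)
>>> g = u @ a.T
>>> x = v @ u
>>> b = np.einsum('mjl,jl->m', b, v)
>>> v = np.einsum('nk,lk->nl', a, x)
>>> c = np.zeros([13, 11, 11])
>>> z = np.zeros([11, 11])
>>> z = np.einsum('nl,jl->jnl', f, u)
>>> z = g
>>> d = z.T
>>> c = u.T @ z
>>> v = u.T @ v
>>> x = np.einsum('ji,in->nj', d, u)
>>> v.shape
(2, 3)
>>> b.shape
(7,)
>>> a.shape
(11, 2)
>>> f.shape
(17, 2)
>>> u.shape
(11, 2)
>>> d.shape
(11, 11)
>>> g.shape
(11, 11)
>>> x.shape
(2, 11)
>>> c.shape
(2, 11)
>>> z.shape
(11, 11)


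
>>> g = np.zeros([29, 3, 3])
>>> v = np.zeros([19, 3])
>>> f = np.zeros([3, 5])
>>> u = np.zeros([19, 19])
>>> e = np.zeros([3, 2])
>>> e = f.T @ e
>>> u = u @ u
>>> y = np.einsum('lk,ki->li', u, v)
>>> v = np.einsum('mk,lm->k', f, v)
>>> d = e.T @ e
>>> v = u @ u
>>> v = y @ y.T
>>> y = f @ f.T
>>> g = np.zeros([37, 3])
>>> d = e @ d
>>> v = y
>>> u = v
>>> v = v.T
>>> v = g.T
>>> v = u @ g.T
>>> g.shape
(37, 3)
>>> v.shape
(3, 37)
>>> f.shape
(3, 5)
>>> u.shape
(3, 3)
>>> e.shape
(5, 2)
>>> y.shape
(3, 3)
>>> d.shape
(5, 2)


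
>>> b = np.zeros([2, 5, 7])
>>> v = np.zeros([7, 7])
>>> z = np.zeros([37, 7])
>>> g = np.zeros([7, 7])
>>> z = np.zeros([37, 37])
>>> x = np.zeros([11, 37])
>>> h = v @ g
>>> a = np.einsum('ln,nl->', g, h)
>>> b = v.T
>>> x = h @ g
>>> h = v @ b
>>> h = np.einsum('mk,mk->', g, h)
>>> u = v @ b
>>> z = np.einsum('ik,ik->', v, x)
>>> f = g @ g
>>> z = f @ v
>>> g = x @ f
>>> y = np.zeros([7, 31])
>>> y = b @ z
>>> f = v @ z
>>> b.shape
(7, 7)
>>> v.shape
(7, 7)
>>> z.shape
(7, 7)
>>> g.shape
(7, 7)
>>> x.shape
(7, 7)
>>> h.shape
()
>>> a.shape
()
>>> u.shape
(7, 7)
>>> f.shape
(7, 7)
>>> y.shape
(7, 7)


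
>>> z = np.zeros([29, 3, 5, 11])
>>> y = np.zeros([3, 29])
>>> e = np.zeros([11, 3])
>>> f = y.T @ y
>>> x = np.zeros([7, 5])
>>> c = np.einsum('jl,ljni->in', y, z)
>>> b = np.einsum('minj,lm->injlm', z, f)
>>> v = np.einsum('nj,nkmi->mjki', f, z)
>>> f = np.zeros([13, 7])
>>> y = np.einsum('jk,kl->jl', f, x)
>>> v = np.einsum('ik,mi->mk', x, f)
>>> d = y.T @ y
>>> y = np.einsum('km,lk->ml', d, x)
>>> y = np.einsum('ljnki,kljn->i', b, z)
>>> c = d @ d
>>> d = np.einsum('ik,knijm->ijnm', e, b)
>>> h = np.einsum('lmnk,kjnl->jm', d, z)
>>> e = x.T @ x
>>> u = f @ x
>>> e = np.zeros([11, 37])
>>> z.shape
(29, 3, 5, 11)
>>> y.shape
(29,)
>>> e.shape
(11, 37)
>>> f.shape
(13, 7)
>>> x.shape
(7, 5)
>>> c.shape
(5, 5)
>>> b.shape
(3, 5, 11, 29, 29)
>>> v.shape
(13, 5)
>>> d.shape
(11, 29, 5, 29)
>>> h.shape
(3, 29)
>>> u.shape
(13, 5)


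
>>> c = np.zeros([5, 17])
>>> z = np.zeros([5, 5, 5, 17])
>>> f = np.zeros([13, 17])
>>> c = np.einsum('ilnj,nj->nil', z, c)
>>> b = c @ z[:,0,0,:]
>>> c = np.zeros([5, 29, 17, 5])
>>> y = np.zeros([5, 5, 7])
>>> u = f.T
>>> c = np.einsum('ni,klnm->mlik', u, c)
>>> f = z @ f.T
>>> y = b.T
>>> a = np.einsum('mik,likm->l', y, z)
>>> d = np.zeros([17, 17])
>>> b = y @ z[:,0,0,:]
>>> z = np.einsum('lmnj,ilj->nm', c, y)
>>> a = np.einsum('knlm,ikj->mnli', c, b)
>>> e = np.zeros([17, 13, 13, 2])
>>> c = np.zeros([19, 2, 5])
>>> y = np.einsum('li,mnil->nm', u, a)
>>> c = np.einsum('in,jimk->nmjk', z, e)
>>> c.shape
(29, 13, 17, 2)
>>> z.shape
(13, 29)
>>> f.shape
(5, 5, 5, 13)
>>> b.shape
(17, 5, 17)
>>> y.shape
(29, 5)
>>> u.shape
(17, 13)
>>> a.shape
(5, 29, 13, 17)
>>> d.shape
(17, 17)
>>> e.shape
(17, 13, 13, 2)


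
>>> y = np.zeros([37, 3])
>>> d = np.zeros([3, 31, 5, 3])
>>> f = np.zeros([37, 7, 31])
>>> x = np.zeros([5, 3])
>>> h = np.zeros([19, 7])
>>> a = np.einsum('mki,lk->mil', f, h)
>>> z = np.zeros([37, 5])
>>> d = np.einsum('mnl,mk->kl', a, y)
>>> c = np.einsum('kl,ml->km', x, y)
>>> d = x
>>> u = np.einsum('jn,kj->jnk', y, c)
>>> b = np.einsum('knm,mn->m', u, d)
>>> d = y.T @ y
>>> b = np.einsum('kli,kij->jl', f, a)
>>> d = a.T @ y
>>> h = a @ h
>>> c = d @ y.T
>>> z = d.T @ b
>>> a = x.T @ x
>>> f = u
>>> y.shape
(37, 3)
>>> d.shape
(19, 31, 3)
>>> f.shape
(37, 3, 5)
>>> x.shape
(5, 3)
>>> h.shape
(37, 31, 7)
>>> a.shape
(3, 3)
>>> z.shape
(3, 31, 7)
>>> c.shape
(19, 31, 37)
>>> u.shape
(37, 3, 5)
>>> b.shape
(19, 7)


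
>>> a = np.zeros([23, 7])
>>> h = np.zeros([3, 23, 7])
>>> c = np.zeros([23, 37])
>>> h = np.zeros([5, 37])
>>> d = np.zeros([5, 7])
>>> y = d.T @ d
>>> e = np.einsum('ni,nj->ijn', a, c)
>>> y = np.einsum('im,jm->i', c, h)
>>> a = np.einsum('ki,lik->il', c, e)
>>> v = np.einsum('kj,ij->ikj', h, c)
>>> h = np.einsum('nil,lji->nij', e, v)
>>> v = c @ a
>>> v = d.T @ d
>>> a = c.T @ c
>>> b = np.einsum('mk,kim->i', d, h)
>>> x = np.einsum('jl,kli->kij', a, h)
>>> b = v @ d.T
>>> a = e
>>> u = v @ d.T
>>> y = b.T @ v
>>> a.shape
(7, 37, 23)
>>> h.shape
(7, 37, 5)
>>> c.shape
(23, 37)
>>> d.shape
(5, 7)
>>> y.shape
(5, 7)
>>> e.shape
(7, 37, 23)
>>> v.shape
(7, 7)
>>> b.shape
(7, 5)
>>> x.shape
(7, 5, 37)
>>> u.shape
(7, 5)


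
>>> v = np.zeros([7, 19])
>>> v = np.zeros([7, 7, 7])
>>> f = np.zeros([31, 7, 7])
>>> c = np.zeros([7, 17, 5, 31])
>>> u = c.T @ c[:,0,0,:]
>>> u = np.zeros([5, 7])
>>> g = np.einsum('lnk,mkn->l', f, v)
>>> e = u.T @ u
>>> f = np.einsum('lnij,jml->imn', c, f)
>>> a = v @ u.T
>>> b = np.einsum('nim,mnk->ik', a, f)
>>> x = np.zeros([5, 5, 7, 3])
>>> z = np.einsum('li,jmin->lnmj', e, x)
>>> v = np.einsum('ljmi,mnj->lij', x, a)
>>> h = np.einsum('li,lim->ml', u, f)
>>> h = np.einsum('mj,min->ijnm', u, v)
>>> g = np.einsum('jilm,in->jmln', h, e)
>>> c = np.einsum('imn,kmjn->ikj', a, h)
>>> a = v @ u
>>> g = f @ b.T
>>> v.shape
(5, 3, 5)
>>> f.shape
(5, 7, 17)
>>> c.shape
(7, 3, 5)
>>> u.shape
(5, 7)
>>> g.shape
(5, 7, 7)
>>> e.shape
(7, 7)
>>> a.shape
(5, 3, 7)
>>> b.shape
(7, 17)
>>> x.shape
(5, 5, 7, 3)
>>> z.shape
(7, 3, 5, 5)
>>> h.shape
(3, 7, 5, 5)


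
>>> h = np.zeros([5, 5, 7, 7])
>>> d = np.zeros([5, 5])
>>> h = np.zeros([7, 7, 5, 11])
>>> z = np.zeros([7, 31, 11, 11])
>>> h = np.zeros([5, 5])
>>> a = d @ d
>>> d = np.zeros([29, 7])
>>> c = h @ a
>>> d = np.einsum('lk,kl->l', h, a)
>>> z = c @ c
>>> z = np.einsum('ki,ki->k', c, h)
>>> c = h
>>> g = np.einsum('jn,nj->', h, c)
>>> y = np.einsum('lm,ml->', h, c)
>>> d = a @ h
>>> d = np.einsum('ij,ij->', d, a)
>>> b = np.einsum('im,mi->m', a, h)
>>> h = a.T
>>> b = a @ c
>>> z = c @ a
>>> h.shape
(5, 5)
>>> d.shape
()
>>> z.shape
(5, 5)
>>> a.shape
(5, 5)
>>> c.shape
(5, 5)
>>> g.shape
()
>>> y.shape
()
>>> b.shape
(5, 5)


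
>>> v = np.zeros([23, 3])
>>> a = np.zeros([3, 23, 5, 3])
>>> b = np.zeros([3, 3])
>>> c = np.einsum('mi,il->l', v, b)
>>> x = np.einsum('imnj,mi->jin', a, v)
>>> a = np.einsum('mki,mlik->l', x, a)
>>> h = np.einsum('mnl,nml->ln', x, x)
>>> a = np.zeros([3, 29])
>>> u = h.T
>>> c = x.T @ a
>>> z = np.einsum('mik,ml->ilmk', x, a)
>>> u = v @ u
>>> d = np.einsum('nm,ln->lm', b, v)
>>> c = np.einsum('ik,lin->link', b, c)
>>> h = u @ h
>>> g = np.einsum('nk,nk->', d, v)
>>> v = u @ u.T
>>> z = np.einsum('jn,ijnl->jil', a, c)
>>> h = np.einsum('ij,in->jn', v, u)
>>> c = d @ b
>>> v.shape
(23, 23)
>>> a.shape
(3, 29)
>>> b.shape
(3, 3)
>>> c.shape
(23, 3)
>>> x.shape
(3, 3, 5)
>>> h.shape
(23, 5)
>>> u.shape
(23, 5)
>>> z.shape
(3, 5, 3)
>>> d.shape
(23, 3)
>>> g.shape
()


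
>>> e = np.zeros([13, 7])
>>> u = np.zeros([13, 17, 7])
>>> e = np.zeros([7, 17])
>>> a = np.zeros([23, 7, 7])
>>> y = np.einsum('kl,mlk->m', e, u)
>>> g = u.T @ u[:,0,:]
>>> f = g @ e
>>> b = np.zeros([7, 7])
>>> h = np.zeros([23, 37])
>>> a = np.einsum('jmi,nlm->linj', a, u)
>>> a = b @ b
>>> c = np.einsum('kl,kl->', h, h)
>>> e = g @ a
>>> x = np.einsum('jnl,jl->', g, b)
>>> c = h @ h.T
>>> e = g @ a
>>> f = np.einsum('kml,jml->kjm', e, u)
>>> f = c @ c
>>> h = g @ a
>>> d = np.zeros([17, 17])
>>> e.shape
(7, 17, 7)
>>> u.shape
(13, 17, 7)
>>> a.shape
(7, 7)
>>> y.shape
(13,)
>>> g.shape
(7, 17, 7)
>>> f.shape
(23, 23)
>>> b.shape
(7, 7)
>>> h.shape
(7, 17, 7)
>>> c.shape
(23, 23)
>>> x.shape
()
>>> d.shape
(17, 17)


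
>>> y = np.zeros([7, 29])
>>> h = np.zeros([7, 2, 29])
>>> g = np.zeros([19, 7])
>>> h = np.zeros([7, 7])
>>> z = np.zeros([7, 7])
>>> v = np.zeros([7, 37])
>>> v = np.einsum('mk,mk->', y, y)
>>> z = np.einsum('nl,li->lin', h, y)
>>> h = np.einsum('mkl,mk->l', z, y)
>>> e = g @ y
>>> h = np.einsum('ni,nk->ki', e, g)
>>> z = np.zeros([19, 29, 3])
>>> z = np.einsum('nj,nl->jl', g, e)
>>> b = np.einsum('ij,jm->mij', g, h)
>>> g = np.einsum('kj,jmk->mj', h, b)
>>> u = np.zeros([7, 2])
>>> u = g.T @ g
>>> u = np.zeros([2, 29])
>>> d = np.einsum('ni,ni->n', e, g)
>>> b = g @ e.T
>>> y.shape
(7, 29)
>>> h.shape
(7, 29)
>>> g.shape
(19, 29)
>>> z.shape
(7, 29)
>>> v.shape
()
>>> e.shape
(19, 29)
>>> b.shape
(19, 19)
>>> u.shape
(2, 29)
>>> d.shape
(19,)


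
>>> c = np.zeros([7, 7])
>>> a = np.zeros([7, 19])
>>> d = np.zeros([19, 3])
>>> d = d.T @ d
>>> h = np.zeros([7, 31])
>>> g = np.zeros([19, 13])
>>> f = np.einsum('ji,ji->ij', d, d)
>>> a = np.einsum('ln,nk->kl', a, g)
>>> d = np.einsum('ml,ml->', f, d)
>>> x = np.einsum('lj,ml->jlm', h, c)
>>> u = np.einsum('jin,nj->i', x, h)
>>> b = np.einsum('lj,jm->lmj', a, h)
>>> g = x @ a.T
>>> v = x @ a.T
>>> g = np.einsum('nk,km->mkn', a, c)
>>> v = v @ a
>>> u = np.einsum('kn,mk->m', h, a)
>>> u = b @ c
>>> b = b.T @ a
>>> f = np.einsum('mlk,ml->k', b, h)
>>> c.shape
(7, 7)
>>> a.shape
(13, 7)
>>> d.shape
()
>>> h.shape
(7, 31)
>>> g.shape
(7, 7, 13)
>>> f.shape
(7,)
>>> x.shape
(31, 7, 7)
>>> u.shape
(13, 31, 7)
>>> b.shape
(7, 31, 7)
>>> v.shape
(31, 7, 7)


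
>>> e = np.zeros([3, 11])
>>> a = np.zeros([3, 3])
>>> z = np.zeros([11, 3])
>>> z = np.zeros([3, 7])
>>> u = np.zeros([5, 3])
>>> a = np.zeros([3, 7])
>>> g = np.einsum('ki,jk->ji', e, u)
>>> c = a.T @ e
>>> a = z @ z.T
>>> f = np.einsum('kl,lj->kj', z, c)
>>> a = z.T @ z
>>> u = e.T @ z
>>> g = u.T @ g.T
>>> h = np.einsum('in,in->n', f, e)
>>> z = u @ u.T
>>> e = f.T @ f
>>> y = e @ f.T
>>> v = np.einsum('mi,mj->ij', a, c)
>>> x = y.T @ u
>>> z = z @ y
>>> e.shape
(11, 11)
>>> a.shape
(7, 7)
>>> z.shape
(11, 3)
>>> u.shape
(11, 7)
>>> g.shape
(7, 5)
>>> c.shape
(7, 11)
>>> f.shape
(3, 11)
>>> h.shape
(11,)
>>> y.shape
(11, 3)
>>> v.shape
(7, 11)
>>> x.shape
(3, 7)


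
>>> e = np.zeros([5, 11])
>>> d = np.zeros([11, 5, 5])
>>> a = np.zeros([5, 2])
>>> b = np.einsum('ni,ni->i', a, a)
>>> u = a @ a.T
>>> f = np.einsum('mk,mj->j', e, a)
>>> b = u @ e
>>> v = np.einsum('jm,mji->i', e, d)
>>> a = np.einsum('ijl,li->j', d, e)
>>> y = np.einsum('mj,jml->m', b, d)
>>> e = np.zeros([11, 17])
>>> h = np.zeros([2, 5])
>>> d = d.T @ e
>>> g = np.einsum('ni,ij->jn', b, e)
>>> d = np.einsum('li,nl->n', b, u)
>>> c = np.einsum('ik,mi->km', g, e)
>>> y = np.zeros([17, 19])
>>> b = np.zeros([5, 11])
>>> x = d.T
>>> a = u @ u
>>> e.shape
(11, 17)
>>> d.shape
(5,)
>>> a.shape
(5, 5)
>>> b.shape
(5, 11)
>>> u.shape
(5, 5)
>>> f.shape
(2,)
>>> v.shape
(5,)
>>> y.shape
(17, 19)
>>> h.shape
(2, 5)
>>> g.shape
(17, 5)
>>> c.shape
(5, 11)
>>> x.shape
(5,)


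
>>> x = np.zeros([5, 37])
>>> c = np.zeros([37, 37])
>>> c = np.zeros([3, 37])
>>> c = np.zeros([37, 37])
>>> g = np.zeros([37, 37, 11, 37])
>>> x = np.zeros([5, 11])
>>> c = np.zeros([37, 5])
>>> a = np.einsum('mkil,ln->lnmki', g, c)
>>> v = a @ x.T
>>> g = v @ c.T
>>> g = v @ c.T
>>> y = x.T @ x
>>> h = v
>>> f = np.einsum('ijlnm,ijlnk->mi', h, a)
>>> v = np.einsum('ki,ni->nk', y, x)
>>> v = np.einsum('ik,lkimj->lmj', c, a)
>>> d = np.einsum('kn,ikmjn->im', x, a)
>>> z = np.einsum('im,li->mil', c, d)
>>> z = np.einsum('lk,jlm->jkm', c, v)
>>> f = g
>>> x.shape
(5, 11)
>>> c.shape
(37, 5)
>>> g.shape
(37, 5, 37, 37, 37)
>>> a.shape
(37, 5, 37, 37, 11)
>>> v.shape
(37, 37, 11)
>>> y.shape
(11, 11)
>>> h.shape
(37, 5, 37, 37, 5)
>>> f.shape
(37, 5, 37, 37, 37)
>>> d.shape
(37, 37)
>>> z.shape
(37, 5, 11)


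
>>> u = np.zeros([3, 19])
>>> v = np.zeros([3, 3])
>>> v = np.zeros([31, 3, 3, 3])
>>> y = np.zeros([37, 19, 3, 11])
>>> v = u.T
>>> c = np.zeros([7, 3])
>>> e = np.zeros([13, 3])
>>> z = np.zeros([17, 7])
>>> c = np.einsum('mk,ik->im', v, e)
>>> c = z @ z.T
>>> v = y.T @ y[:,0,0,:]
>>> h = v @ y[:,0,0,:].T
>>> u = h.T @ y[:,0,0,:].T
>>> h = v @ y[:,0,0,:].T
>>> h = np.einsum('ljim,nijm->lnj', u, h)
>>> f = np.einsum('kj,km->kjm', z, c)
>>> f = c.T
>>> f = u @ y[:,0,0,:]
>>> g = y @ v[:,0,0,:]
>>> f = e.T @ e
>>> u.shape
(37, 19, 3, 37)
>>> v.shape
(11, 3, 19, 11)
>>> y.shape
(37, 19, 3, 11)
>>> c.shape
(17, 17)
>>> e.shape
(13, 3)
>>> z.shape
(17, 7)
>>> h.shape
(37, 11, 19)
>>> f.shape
(3, 3)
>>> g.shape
(37, 19, 3, 11)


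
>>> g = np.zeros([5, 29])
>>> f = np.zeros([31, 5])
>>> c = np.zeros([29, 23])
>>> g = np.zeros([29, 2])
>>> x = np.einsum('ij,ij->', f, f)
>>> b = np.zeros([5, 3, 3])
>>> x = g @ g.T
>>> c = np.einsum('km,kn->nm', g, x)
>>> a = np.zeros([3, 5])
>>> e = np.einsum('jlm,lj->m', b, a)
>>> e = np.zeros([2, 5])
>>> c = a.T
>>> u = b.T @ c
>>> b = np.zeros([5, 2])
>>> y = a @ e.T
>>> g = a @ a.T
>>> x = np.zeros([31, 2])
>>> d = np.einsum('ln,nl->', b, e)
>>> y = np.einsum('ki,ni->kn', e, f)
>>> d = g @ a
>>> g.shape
(3, 3)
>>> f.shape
(31, 5)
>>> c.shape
(5, 3)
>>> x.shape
(31, 2)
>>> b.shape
(5, 2)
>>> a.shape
(3, 5)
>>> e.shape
(2, 5)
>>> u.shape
(3, 3, 3)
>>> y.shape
(2, 31)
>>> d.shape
(3, 5)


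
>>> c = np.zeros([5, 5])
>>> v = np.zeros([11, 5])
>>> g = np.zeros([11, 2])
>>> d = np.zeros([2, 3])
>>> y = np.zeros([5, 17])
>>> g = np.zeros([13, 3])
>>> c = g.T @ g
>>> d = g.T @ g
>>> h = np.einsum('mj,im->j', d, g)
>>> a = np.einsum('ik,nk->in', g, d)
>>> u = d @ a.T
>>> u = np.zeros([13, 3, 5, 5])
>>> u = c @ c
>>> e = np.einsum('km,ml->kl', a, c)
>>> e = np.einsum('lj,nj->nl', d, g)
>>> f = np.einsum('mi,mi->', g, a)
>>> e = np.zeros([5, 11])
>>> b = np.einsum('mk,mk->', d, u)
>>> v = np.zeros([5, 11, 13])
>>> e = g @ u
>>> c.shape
(3, 3)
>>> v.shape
(5, 11, 13)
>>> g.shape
(13, 3)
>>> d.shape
(3, 3)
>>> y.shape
(5, 17)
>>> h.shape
(3,)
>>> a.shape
(13, 3)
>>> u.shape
(3, 3)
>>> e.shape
(13, 3)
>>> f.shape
()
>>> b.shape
()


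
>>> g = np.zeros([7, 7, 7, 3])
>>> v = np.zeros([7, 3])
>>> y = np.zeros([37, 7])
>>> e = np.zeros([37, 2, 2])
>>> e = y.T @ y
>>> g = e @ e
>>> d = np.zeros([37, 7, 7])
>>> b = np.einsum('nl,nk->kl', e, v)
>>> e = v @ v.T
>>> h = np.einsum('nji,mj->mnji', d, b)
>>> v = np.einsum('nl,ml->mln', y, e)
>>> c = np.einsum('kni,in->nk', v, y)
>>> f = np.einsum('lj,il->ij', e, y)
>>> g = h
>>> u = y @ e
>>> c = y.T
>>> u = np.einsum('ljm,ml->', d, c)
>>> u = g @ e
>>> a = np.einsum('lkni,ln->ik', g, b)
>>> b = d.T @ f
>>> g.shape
(3, 37, 7, 7)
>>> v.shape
(7, 7, 37)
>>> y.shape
(37, 7)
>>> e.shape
(7, 7)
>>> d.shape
(37, 7, 7)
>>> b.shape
(7, 7, 7)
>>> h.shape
(3, 37, 7, 7)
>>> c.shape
(7, 37)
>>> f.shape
(37, 7)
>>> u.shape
(3, 37, 7, 7)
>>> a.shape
(7, 37)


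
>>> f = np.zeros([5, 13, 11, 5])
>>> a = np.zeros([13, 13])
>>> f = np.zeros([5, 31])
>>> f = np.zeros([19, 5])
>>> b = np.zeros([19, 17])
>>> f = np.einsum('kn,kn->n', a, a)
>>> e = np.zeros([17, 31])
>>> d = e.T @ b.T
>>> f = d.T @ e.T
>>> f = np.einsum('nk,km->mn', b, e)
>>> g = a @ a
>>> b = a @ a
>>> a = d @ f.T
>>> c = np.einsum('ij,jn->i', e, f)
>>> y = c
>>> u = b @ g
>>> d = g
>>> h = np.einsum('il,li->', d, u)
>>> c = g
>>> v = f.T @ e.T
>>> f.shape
(31, 19)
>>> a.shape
(31, 31)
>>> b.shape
(13, 13)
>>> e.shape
(17, 31)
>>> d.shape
(13, 13)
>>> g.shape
(13, 13)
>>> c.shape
(13, 13)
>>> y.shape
(17,)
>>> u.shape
(13, 13)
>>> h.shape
()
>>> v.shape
(19, 17)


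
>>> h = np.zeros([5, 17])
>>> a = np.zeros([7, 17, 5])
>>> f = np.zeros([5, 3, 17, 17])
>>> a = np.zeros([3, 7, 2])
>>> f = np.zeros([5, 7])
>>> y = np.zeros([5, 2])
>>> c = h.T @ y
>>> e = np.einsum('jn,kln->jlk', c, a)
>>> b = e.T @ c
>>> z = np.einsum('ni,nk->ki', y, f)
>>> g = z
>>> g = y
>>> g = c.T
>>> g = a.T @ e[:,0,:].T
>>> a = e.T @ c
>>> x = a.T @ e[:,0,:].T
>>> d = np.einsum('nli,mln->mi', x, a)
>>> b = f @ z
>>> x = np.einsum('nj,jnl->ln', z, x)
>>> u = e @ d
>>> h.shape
(5, 17)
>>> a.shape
(3, 7, 2)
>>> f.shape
(5, 7)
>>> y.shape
(5, 2)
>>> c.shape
(17, 2)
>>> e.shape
(17, 7, 3)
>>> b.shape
(5, 2)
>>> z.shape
(7, 2)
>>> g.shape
(2, 7, 17)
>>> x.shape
(17, 7)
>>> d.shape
(3, 17)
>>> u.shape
(17, 7, 17)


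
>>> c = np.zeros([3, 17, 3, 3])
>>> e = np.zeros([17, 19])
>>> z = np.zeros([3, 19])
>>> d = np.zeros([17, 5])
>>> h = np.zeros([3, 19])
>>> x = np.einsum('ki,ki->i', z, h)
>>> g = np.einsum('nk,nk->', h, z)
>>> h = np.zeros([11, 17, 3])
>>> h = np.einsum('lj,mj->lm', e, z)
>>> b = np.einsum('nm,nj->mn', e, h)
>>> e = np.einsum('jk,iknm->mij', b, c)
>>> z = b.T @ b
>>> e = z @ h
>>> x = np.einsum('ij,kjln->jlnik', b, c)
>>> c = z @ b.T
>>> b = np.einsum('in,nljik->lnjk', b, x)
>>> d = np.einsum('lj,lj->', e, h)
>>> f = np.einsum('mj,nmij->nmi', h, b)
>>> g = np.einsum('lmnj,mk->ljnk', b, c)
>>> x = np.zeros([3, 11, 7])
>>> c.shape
(17, 19)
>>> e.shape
(17, 3)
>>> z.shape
(17, 17)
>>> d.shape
()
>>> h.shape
(17, 3)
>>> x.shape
(3, 11, 7)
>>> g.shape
(3, 3, 3, 19)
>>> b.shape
(3, 17, 3, 3)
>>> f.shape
(3, 17, 3)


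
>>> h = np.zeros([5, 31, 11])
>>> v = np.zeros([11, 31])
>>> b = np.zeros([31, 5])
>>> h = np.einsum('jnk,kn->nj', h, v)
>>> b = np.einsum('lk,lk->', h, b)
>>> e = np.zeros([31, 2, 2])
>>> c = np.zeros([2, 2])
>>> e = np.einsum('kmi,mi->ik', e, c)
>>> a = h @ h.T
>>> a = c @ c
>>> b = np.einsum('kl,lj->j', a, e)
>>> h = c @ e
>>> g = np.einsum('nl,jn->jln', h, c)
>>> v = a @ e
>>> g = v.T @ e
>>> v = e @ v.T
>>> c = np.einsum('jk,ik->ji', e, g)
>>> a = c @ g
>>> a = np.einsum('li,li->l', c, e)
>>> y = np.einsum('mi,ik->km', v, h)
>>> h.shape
(2, 31)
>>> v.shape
(2, 2)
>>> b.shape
(31,)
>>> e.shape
(2, 31)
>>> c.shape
(2, 31)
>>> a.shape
(2,)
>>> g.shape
(31, 31)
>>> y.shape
(31, 2)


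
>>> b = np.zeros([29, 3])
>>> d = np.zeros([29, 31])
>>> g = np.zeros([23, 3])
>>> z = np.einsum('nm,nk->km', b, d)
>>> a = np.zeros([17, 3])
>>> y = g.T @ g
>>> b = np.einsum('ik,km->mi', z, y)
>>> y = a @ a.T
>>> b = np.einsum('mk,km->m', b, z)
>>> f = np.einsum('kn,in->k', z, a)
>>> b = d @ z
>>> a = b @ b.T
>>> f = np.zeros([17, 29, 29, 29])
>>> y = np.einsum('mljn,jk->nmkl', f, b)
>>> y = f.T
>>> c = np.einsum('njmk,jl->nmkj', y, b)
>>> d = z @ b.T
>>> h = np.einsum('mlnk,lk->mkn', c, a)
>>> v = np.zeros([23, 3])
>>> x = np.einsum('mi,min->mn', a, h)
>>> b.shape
(29, 3)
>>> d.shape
(31, 29)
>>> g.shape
(23, 3)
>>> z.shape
(31, 3)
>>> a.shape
(29, 29)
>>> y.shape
(29, 29, 29, 17)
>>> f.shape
(17, 29, 29, 29)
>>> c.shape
(29, 29, 17, 29)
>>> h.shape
(29, 29, 17)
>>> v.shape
(23, 3)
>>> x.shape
(29, 17)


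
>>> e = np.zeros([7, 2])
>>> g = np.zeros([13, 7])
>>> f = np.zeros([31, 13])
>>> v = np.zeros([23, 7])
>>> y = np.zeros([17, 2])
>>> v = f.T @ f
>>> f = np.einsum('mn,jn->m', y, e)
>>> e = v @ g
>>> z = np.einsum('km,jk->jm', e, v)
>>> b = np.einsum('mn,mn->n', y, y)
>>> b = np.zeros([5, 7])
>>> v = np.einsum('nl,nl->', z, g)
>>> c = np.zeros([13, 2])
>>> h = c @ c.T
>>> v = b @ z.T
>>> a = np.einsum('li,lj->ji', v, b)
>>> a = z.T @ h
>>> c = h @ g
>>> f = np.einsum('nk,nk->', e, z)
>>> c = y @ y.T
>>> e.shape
(13, 7)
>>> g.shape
(13, 7)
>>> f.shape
()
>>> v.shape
(5, 13)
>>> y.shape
(17, 2)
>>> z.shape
(13, 7)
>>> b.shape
(5, 7)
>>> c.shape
(17, 17)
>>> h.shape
(13, 13)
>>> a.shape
(7, 13)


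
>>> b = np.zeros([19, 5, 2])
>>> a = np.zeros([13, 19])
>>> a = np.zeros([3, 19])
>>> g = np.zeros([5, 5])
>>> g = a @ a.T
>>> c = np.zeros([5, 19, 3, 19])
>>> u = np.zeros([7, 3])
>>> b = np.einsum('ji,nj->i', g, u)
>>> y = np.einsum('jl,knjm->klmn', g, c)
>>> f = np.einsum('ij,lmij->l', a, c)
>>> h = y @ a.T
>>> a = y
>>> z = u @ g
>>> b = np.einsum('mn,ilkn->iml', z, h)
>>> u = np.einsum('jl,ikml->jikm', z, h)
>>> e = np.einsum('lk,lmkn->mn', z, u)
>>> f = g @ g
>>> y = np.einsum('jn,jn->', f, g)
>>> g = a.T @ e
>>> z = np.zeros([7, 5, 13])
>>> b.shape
(5, 7, 3)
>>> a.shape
(5, 3, 19, 19)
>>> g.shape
(19, 19, 3, 19)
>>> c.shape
(5, 19, 3, 19)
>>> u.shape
(7, 5, 3, 19)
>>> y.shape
()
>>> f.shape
(3, 3)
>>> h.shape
(5, 3, 19, 3)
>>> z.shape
(7, 5, 13)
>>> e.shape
(5, 19)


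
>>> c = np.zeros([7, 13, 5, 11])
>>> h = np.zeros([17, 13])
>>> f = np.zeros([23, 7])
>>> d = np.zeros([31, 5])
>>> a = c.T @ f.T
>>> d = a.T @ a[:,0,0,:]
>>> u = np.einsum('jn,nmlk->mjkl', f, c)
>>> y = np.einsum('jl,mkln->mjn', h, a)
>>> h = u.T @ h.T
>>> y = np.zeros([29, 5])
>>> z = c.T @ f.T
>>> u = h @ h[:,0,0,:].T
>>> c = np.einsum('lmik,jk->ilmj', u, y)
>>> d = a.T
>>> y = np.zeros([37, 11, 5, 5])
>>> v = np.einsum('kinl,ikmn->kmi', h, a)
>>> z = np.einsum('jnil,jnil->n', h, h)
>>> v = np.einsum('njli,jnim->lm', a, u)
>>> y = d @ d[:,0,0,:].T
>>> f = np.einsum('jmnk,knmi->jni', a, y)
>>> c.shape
(23, 5, 11, 29)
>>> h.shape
(5, 11, 23, 17)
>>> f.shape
(11, 13, 23)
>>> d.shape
(23, 13, 5, 11)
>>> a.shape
(11, 5, 13, 23)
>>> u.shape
(5, 11, 23, 5)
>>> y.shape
(23, 13, 5, 23)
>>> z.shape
(11,)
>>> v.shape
(13, 5)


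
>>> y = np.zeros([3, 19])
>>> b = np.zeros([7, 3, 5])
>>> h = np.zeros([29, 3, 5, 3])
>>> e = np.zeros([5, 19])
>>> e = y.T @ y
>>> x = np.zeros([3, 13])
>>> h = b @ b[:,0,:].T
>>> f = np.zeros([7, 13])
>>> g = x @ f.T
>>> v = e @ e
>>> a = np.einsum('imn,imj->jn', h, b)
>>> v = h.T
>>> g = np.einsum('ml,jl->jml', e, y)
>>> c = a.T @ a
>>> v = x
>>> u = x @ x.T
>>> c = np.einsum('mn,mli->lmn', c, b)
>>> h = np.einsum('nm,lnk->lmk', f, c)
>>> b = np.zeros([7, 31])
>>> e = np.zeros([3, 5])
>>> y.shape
(3, 19)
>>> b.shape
(7, 31)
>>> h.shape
(3, 13, 7)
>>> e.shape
(3, 5)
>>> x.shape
(3, 13)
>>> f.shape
(7, 13)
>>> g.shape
(3, 19, 19)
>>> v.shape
(3, 13)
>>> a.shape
(5, 7)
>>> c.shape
(3, 7, 7)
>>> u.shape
(3, 3)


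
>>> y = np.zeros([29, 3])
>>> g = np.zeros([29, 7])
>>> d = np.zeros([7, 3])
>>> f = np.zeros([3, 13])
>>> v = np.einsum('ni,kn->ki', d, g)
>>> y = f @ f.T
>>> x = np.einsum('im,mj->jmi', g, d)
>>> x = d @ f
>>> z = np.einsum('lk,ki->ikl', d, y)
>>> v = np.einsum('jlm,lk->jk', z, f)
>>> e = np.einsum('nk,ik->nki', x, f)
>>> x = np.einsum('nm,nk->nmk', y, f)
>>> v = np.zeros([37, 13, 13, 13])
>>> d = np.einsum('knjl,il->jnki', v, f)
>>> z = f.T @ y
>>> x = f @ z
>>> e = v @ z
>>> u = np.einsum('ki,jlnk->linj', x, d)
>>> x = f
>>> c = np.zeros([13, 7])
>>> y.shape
(3, 3)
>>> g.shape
(29, 7)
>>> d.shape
(13, 13, 37, 3)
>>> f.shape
(3, 13)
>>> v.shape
(37, 13, 13, 13)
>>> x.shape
(3, 13)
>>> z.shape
(13, 3)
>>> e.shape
(37, 13, 13, 3)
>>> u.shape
(13, 3, 37, 13)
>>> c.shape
(13, 7)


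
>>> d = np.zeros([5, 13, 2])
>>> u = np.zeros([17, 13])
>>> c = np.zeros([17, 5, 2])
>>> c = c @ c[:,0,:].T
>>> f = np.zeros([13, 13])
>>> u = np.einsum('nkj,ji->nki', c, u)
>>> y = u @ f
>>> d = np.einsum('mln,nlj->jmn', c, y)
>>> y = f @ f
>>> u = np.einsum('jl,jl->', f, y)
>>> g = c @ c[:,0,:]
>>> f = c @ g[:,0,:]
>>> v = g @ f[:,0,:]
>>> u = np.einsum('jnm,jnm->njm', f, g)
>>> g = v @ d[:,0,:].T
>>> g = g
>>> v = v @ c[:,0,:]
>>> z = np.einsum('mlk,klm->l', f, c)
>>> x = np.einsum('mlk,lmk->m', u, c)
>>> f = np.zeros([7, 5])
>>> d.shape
(13, 17, 17)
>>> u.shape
(5, 17, 17)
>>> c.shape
(17, 5, 17)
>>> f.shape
(7, 5)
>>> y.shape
(13, 13)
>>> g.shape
(17, 5, 13)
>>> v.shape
(17, 5, 17)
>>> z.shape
(5,)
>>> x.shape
(5,)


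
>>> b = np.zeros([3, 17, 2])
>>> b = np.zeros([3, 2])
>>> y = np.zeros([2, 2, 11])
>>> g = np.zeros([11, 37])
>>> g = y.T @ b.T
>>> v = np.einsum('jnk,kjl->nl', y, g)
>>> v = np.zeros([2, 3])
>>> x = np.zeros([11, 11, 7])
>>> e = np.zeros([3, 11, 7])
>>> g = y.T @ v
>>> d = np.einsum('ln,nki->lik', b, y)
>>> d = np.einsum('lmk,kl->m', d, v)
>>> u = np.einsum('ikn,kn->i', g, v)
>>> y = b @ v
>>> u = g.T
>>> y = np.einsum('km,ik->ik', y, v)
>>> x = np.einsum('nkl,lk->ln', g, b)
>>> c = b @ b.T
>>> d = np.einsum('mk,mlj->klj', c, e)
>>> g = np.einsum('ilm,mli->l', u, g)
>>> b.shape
(3, 2)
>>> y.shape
(2, 3)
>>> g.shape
(2,)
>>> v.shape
(2, 3)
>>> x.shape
(3, 11)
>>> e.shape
(3, 11, 7)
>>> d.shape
(3, 11, 7)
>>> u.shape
(3, 2, 11)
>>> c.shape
(3, 3)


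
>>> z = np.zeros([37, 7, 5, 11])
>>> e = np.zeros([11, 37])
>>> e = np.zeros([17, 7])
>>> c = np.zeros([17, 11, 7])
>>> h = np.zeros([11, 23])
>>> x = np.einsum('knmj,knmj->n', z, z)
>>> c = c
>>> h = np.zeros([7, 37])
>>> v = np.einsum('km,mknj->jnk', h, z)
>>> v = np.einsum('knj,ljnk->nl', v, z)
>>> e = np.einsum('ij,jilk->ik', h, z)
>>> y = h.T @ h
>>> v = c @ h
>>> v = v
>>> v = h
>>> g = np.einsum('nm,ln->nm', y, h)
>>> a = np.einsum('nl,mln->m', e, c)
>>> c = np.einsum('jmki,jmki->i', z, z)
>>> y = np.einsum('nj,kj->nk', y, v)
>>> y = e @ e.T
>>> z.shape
(37, 7, 5, 11)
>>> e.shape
(7, 11)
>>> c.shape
(11,)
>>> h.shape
(7, 37)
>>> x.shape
(7,)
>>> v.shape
(7, 37)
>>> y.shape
(7, 7)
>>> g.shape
(37, 37)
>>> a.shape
(17,)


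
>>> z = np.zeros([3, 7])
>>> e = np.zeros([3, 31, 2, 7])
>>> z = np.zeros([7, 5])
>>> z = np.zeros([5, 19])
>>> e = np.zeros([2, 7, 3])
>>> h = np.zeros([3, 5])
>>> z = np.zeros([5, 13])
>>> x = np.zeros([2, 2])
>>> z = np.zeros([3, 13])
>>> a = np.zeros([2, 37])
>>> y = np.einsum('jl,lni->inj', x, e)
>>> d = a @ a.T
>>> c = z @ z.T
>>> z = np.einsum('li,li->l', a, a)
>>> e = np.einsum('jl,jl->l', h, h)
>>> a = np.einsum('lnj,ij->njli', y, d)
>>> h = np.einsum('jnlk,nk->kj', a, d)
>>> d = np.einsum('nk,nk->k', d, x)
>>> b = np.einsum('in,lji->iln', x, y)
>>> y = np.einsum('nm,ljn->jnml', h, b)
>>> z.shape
(2,)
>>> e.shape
(5,)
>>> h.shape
(2, 7)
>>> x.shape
(2, 2)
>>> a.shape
(7, 2, 3, 2)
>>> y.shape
(3, 2, 7, 2)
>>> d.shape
(2,)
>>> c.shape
(3, 3)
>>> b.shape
(2, 3, 2)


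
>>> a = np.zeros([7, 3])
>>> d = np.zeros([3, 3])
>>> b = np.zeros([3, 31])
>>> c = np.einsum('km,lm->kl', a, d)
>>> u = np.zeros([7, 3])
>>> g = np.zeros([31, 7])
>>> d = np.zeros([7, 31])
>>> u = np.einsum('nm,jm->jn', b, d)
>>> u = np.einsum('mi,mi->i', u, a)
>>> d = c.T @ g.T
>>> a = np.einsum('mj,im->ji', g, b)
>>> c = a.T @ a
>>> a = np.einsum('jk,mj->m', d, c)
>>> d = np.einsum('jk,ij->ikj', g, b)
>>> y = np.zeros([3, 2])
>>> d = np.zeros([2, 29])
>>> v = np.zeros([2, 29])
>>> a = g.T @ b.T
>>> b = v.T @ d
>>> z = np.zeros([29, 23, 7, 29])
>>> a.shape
(7, 3)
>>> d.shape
(2, 29)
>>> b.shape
(29, 29)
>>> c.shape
(3, 3)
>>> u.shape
(3,)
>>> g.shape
(31, 7)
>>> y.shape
(3, 2)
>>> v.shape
(2, 29)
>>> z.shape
(29, 23, 7, 29)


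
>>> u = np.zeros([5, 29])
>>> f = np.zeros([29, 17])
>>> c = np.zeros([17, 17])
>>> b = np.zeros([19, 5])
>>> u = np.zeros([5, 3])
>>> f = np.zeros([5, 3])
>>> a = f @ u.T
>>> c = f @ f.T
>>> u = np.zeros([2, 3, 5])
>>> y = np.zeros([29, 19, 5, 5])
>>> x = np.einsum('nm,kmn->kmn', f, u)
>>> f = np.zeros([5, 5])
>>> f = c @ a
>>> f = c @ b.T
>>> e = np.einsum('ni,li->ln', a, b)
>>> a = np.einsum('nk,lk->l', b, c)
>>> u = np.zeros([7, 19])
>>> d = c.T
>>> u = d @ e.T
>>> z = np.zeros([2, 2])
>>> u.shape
(5, 19)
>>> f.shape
(5, 19)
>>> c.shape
(5, 5)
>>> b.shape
(19, 5)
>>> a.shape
(5,)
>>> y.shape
(29, 19, 5, 5)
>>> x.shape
(2, 3, 5)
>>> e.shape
(19, 5)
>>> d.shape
(5, 5)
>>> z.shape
(2, 2)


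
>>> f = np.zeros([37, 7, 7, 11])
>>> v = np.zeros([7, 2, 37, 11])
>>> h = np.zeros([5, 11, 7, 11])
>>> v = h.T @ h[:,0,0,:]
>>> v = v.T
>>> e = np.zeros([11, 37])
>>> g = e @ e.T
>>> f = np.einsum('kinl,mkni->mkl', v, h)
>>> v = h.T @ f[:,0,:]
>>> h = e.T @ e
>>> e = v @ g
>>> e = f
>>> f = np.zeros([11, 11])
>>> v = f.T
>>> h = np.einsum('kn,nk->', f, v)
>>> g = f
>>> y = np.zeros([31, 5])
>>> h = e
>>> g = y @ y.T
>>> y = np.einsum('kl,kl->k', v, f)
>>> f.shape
(11, 11)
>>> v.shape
(11, 11)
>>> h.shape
(5, 11, 11)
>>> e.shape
(5, 11, 11)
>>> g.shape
(31, 31)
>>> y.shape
(11,)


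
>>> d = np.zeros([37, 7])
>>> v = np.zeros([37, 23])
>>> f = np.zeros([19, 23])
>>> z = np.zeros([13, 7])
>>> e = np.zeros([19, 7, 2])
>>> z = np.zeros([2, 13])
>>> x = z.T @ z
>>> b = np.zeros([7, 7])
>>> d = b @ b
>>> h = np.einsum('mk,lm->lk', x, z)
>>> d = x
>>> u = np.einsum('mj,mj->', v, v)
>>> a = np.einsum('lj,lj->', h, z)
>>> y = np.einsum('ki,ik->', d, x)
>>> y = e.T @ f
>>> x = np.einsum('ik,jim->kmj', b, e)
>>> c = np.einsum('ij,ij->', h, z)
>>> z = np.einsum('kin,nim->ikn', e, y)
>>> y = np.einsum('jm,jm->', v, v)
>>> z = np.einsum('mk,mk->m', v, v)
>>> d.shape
(13, 13)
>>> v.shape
(37, 23)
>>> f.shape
(19, 23)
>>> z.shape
(37,)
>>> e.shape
(19, 7, 2)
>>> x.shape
(7, 2, 19)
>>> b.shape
(7, 7)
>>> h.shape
(2, 13)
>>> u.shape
()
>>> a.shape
()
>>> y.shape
()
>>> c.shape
()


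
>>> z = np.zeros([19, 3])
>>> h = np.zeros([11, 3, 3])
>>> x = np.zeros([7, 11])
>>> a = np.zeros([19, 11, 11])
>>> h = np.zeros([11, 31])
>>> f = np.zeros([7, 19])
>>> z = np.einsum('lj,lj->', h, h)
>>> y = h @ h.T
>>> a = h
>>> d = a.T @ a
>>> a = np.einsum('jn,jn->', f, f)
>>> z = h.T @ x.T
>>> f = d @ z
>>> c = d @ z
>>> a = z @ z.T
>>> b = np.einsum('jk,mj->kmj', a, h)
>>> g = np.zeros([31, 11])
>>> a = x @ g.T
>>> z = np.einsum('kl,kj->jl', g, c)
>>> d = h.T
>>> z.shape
(7, 11)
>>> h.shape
(11, 31)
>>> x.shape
(7, 11)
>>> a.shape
(7, 31)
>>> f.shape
(31, 7)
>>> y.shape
(11, 11)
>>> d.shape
(31, 11)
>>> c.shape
(31, 7)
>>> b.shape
(31, 11, 31)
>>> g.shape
(31, 11)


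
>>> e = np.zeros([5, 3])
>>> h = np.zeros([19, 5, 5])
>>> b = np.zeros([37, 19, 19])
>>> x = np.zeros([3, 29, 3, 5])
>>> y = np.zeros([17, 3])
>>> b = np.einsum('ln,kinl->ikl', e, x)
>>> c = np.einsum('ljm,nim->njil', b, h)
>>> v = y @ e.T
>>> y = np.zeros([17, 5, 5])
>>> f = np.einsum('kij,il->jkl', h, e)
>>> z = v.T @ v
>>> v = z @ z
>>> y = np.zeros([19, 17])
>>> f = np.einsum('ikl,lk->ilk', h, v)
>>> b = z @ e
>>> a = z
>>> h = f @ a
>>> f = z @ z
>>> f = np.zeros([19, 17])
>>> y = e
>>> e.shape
(5, 3)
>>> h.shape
(19, 5, 5)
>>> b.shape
(5, 3)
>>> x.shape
(3, 29, 3, 5)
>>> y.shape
(5, 3)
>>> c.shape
(19, 3, 5, 29)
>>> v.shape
(5, 5)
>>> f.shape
(19, 17)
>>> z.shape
(5, 5)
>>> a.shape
(5, 5)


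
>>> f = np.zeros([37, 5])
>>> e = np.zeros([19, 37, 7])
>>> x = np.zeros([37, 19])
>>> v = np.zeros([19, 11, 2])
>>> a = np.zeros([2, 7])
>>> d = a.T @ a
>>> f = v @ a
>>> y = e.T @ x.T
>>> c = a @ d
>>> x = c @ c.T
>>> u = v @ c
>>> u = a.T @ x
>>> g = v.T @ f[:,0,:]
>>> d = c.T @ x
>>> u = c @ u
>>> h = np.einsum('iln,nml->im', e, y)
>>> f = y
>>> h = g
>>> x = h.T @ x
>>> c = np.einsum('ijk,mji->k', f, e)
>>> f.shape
(7, 37, 37)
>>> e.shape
(19, 37, 7)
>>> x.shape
(7, 11, 2)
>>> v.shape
(19, 11, 2)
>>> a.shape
(2, 7)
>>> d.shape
(7, 2)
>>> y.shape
(7, 37, 37)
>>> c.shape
(37,)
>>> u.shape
(2, 2)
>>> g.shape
(2, 11, 7)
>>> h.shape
(2, 11, 7)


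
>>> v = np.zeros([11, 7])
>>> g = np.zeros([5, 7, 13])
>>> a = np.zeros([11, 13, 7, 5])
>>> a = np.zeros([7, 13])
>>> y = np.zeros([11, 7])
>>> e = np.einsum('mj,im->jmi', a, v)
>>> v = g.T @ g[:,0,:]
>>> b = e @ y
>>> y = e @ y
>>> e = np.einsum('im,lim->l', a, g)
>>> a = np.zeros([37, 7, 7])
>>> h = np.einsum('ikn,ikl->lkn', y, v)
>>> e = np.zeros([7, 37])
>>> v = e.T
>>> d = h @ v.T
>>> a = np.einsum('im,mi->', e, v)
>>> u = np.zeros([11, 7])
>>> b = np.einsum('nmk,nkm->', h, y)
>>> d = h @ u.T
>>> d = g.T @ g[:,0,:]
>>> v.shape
(37, 7)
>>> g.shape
(5, 7, 13)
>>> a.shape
()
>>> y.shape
(13, 7, 7)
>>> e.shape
(7, 37)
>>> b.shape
()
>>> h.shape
(13, 7, 7)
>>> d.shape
(13, 7, 13)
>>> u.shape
(11, 7)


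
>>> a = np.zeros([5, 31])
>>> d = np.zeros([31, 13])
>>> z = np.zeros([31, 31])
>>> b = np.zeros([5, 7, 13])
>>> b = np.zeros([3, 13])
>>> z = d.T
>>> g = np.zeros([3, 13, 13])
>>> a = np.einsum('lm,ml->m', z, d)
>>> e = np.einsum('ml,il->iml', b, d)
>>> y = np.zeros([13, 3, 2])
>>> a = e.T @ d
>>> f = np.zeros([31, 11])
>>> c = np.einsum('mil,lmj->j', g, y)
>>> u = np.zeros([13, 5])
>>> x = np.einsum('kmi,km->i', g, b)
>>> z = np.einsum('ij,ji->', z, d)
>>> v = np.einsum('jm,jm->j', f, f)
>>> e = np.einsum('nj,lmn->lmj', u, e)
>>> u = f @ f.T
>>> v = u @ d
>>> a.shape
(13, 3, 13)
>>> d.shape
(31, 13)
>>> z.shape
()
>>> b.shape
(3, 13)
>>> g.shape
(3, 13, 13)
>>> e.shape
(31, 3, 5)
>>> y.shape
(13, 3, 2)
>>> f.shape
(31, 11)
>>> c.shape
(2,)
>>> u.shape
(31, 31)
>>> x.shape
(13,)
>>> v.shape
(31, 13)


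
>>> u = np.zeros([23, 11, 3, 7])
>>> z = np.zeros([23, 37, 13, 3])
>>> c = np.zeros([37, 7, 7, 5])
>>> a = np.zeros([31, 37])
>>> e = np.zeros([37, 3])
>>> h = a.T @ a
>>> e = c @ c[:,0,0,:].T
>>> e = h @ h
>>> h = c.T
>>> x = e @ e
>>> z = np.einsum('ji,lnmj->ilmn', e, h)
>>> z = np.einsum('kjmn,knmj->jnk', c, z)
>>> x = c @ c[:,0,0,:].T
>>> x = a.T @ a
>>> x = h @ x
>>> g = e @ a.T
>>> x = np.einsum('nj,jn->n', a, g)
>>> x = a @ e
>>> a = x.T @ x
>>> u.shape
(23, 11, 3, 7)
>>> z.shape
(7, 5, 37)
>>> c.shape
(37, 7, 7, 5)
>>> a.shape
(37, 37)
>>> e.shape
(37, 37)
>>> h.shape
(5, 7, 7, 37)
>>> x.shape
(31, 37)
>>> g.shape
(37, 31)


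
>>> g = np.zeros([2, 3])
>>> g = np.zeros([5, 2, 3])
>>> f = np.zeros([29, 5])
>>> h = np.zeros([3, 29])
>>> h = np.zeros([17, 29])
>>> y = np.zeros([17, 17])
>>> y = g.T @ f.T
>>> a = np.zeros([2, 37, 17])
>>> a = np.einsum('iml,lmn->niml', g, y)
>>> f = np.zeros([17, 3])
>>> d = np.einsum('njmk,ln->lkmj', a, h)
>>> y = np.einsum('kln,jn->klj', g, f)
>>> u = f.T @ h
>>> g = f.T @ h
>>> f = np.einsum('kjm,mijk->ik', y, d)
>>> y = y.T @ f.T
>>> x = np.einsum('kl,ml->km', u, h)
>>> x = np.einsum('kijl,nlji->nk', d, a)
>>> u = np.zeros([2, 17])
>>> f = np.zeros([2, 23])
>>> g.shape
(3, 29)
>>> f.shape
(2, 23)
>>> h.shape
(17, 29)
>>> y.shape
(17, 2, 3)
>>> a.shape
(29, 5, 2, 3)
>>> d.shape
(17, 3, 2, 5)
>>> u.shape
(2, 17)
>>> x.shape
(29, 17)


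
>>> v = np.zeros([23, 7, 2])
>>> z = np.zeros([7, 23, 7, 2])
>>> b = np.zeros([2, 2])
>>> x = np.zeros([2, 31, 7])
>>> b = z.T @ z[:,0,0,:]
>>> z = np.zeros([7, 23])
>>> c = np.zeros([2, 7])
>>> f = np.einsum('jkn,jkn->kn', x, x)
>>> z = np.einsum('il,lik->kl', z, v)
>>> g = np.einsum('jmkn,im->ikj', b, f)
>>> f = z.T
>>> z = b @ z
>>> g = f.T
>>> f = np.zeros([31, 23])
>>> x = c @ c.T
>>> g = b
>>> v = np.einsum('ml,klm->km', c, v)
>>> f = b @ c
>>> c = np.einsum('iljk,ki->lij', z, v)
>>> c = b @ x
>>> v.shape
(23, 2)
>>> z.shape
(2, 7, 23, 23)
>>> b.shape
(2, 7, 23, 2)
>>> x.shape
(2, 2)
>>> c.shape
(2, 7, 23, 2)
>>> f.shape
(2, 7, 23, 7)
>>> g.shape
(2, 7, 23, 2)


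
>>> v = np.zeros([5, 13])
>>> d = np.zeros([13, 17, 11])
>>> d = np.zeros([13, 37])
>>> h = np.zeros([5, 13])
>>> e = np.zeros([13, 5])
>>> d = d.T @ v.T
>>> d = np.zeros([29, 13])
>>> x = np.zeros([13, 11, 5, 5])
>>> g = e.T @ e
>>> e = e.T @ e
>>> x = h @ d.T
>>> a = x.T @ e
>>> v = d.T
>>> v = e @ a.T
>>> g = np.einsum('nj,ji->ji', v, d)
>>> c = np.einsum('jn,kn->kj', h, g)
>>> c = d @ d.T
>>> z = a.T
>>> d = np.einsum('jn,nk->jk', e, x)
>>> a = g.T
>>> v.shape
(5, 29)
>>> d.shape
(5, 29)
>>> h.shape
(5, 13)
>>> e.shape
(5, 5)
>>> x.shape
(5, 29)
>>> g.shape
(29, 13)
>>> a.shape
(13, 29)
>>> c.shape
(29, 29)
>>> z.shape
(5, 29)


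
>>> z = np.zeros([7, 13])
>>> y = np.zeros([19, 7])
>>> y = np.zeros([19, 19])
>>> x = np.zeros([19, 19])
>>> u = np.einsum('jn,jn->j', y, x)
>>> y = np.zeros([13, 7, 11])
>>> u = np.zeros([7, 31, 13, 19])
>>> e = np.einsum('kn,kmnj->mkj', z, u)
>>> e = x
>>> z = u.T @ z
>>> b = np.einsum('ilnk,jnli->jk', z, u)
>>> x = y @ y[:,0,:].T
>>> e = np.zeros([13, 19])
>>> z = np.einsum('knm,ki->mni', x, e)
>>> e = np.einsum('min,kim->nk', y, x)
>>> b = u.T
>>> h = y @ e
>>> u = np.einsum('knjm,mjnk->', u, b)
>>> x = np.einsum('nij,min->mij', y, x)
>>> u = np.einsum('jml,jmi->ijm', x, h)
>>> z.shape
(13, 7, 19)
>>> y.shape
(13, 7, 11)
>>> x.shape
(13, 7, 11)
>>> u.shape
(13, 13, 7)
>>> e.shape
(11, 13)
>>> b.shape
(19, 13, 31, 7)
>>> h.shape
(13, 7, 13)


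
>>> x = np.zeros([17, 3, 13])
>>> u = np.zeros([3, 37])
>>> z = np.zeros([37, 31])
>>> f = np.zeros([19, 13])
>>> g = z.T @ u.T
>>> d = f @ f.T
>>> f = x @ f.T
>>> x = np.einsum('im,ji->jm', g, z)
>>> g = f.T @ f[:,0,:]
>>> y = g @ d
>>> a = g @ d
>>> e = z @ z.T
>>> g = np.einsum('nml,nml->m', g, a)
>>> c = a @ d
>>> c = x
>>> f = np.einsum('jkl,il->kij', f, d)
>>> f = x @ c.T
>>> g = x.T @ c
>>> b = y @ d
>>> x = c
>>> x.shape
(37, 3)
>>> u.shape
(3, 37)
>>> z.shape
(37, 31)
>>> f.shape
(37, 37)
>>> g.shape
(3, 3)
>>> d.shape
(19, 19)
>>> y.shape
(19, 3, 19)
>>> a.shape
(19, 3, 19)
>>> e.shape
(37, 37)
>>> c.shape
(37, 3)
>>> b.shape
(19, 3, 19)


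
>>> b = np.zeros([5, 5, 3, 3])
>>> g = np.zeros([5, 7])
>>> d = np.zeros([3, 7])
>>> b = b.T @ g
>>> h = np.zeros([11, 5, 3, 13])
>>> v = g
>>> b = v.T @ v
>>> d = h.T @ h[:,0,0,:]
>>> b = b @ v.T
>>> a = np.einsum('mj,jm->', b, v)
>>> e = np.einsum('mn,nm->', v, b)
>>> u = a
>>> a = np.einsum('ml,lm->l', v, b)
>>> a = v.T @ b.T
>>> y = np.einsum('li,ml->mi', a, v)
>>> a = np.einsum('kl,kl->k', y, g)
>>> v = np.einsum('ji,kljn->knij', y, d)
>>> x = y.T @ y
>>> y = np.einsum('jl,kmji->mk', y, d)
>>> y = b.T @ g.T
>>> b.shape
(7, 5)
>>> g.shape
(5, 7)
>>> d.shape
(13, 3, 5, 13)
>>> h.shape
(11, 5, 3, 13)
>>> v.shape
(13, 13, 7, 5)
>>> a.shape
(5,)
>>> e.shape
()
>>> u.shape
()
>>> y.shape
(5, 5)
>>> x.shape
(7, 7)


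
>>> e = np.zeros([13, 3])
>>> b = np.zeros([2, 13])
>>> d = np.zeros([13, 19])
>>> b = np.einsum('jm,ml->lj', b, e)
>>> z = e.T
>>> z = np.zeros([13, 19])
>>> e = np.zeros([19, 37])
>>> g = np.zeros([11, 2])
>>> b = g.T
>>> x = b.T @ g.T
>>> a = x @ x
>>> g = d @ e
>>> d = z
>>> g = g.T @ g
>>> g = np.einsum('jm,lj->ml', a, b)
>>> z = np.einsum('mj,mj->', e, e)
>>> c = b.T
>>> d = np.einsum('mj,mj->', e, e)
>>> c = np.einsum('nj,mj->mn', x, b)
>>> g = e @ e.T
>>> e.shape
(19, 37)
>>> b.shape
(2, 11)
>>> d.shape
()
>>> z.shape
()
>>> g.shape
(19, 19)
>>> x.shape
(11, 11)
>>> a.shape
(11, 11)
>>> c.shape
(2, 11)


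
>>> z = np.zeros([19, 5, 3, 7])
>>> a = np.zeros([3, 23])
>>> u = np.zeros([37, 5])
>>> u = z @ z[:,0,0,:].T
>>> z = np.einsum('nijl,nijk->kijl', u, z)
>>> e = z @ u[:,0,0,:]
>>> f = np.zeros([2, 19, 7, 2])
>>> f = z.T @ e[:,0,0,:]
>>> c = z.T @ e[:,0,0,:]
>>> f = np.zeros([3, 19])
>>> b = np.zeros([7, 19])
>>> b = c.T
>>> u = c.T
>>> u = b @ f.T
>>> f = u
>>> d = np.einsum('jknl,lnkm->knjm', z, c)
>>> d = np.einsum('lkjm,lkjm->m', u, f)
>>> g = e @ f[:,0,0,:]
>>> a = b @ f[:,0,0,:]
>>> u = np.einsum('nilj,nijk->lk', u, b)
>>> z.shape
(7, 5, 3, 19)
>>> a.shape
(19, 5, 3, 3)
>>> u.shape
(3, 19)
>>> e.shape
(7, 5, 3, 19)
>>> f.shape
(19, 5, 3, 3)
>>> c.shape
(19, 3, 5, 19)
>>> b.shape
(19, 5, 3, 19)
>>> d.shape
(3,)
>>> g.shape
(7, 5, 3, 3)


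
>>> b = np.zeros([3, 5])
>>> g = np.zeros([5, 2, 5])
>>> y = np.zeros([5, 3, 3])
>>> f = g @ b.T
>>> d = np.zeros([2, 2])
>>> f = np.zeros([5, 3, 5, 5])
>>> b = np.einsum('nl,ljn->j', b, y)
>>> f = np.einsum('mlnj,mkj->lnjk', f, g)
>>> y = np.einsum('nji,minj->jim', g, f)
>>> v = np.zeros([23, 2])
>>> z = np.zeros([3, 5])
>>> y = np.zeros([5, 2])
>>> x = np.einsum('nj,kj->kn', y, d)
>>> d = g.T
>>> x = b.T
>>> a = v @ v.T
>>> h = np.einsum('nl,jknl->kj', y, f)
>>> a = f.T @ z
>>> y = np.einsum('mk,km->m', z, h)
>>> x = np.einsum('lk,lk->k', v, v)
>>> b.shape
(3,)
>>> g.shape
(5, 2, 5)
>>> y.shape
(3,)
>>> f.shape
(3, 5, 5, 2)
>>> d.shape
(5, 2, 5)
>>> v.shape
(23, 2)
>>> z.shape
(3, 5)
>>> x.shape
(2,)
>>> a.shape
(2, 5, 5, 5)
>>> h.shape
(5, 3)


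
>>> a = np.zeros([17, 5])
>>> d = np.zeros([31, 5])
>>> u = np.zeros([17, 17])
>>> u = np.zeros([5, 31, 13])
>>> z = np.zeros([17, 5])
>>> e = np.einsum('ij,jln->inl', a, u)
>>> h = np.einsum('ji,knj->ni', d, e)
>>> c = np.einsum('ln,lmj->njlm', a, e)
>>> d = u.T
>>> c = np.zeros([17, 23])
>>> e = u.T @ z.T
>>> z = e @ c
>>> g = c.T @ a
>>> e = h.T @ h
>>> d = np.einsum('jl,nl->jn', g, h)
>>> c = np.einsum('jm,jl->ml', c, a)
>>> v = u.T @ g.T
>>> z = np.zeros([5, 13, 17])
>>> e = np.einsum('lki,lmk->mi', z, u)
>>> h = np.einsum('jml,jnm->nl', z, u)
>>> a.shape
(17, 5)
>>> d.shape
(23, 13)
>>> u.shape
(5, 31, 13)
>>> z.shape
(5, 13, 17)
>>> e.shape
(31, 17)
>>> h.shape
(31, 17)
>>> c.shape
(23, 5)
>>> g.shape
(23, 5)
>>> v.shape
(13, 31, 23)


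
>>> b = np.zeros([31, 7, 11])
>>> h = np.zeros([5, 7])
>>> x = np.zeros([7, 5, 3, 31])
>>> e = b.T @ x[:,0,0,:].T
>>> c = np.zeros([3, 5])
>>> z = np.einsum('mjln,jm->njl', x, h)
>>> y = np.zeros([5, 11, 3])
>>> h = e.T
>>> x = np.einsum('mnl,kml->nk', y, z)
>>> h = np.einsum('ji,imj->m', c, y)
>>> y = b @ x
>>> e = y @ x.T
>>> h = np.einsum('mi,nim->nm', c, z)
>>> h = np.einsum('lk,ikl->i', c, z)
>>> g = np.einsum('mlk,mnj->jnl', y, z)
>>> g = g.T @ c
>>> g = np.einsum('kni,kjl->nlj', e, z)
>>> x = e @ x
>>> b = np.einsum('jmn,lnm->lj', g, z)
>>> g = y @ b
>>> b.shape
(31, 7)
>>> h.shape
(31,)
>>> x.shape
(31, 7, 31)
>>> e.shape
(31, 7, 11)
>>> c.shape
(3, 5)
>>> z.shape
(31, 5, 3)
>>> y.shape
(31, 7, 31)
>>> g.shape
(31, 7, 7)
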